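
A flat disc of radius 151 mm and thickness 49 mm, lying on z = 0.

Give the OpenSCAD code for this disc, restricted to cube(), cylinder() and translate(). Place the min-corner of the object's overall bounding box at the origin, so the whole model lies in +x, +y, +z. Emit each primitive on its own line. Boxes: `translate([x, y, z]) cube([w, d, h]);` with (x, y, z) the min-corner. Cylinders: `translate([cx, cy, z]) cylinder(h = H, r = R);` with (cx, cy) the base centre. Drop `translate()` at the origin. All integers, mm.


translate([151, 151, 0]) cylinder(h = 49, r = 151);


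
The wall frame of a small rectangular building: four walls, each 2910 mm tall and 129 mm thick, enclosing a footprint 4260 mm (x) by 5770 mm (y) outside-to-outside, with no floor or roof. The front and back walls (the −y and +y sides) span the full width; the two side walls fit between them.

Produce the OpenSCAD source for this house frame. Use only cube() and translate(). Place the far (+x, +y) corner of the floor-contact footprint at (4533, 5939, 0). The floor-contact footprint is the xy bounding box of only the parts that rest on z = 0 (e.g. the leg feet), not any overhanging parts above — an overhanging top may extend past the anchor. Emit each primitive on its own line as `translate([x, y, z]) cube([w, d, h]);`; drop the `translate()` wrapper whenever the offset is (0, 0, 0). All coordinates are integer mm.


translate([273, 169, 0]) cube([4260, 129, 2910]);
translate([273, 5810, 0]) cube([4260, 129, 2910]);
translate([273, 298, 0]) cube([129, 5512, 2910]);
translate([4404, 298, 0]) cube([129, 5512, 2910]);


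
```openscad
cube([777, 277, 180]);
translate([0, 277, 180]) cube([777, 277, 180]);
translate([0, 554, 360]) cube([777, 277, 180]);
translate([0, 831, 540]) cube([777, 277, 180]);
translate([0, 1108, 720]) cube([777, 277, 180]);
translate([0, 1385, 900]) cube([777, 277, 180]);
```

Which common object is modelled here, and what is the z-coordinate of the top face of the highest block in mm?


A staircase. The total rise is 1080 mm.

6 identical blocks, each offset up and back from the previous — a staircase. Each step is 180 mm tall and there are 6 of them, so the total rise is 6 × 180 = 1080 mm.


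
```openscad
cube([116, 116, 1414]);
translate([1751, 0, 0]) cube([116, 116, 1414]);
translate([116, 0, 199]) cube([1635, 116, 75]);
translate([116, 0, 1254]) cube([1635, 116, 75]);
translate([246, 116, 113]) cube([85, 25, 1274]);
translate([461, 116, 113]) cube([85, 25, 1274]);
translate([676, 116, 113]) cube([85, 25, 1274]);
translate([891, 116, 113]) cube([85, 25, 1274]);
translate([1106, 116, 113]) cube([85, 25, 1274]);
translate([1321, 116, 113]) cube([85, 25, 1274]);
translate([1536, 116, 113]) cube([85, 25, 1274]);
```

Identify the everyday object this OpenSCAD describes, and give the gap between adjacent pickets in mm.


A fence section. The picket gap is 130 mm.

Two posts, two rails, 7 pickets — a fence section. Span 1635 mm holds 7 pickets of 85 mm with 8 equal gaps: ⌊(1635 − 7·85) / 8⌋ = 130 mm.


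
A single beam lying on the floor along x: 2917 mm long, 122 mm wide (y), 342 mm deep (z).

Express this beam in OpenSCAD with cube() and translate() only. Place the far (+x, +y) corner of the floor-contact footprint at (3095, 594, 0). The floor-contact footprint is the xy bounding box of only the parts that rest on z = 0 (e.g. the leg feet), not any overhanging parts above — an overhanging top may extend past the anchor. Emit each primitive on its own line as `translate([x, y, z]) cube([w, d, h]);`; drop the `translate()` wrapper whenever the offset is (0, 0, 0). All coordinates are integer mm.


translate([178, 472, 0]) cube([2917, 122, 342]);


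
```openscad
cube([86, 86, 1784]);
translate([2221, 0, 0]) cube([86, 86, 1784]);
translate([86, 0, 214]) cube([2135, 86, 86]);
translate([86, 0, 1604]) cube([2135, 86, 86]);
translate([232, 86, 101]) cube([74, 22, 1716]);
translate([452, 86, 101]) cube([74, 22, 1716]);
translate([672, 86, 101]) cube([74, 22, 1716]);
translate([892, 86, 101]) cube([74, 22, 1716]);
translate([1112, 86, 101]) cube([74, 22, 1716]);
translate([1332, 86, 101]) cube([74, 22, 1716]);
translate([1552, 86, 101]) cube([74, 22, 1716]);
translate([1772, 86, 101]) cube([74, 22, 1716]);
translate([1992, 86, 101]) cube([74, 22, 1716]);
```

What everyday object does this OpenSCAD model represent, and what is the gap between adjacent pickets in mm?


A fence section. The picket gap is 146 mm.

Two posts, two rails, 9 pickets — a fence section. Span 2135 mm holds 9 pickets of 74 mm with 10 equal gaps: ⌊(2135 − 9·74) / 10⌋ = 146 mm.


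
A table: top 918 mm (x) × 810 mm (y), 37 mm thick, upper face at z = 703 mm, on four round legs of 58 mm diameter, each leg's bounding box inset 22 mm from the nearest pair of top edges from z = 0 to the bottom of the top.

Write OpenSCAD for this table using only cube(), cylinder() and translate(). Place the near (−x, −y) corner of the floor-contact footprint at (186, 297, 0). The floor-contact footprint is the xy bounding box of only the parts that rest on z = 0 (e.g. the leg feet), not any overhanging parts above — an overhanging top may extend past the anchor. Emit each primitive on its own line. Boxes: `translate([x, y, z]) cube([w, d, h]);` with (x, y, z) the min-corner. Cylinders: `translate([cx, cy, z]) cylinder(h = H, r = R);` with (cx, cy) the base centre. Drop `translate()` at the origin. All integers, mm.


// leg_h = 703 - 37 = 666
translate([164, 275, 666]) cube([918, 810, 37]);
translate([215, 326, 0]) cylinder(h = 666, r = 29);
translate([1031, 326, 0]) cylinder(h = 666, r = 29);
translate([215, 1034, 0]) cylinder(h = 666, r = 29);
translate([1031, 1034, 0]) cylinder(h = 666, r = 29);


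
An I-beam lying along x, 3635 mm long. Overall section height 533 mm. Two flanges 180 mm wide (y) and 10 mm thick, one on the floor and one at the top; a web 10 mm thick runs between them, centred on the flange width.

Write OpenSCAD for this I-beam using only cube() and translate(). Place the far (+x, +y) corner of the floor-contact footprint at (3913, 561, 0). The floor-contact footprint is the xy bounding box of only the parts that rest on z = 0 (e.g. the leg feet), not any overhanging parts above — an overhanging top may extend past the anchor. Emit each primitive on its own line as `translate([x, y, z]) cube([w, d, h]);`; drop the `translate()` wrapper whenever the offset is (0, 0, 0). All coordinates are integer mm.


translate([278, 381, 0]) cube([3635, 180, 10]);
translate([278, 466, 10]) cube([3635, 10, 513]);
translate([278, 381, 523]) cube([3635, 180, 10]);


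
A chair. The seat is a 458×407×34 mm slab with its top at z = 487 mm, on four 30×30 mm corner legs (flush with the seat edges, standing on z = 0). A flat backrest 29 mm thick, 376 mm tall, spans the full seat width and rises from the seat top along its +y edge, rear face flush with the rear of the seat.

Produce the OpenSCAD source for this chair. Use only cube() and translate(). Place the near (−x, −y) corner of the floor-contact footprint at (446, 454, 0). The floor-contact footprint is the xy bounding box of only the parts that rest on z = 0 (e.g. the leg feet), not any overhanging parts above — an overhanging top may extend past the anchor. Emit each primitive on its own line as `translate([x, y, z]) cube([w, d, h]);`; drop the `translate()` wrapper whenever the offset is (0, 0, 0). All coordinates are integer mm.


// leg_h = 487 - 34 = 453
translate([446, 454, 453]) cube([458, 407, 34]);
translate([446, 454, 0]) cube([30, 30, 453]);
translate([874, 454, 0]) cube([30, 30, 453]);
translate([446, 831, 0]) cube([30, 30, 453]);
translate([874, 831, 0]) cube([30, 30, 453]);
translate([446, 832, 487]) cube([458, 29, 376]);


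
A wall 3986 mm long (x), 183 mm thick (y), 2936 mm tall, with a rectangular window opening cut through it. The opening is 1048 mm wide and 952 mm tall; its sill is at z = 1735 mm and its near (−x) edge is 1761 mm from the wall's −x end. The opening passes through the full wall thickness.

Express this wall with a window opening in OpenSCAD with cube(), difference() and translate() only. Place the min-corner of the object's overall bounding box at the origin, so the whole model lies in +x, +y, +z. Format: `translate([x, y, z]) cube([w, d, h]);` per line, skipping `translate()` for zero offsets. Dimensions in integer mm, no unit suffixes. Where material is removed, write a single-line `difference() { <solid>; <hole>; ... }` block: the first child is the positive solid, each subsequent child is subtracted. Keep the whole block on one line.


difference() { cube([3986, 183, 2936]); translate([1761, 0, 1735]) cube([1048, 183, 952]); }


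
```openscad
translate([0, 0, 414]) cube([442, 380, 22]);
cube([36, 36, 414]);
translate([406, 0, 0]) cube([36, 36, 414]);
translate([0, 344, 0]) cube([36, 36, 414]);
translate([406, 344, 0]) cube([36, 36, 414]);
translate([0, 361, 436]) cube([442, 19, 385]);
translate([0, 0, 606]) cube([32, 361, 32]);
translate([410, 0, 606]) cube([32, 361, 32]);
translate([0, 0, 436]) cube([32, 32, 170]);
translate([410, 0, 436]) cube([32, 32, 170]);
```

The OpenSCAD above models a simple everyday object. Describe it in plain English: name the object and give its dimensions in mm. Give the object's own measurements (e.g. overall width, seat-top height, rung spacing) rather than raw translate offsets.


A chair. The seat is a 442×380×22 mm slab with its top at z = 436 mm, on four 36×36 mm corner legs (flush with the seat edges, standing on z = 0). A flat backrest 19 mm thick, 385 mm tall, spans the full seat width and rises from the seat top along its +y edge, rear face flush with the rear of the seat. Two armrests of 32×32 mm section run along each side from the seat's front edge to the front of the backrest, top faces 202 mm above the seat top and outer faces flush with the seat's x-edges; a 32×32 mm post under the front of each armrest stands on the seat at the front corner.


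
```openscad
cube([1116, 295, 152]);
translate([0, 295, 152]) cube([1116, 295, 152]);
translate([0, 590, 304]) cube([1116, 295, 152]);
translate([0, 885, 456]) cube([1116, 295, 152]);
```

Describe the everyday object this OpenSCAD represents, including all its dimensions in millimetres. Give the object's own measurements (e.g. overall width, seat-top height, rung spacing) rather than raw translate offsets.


A straight staircase of 4 solid steps. Each step is 1116 mm wide (x), 295 mm deep (y, the going) and 152 mm tall (the rise). The first step rests on the floor; each subsequent step sits one going further in +y and one rise higher in +z, directly behind and above the previous step with no overlap.


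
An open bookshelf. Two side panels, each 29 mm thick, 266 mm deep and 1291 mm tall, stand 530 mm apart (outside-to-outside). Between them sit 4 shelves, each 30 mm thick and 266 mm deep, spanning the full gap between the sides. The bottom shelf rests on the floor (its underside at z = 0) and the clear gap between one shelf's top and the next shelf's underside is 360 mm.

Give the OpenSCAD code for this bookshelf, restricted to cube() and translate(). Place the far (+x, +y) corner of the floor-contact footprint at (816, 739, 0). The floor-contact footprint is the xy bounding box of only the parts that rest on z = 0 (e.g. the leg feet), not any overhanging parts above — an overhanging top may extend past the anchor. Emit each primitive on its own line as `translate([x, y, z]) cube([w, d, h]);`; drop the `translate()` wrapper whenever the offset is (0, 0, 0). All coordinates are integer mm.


translate([286, 473, 0]) cube([29, 266, 1291]);
translate([787, 473, 0]) cube([29, 266, 1291]);
translate([315, 473, 0]) cube([472, 266, 30]);
translate([315, 473, 390]) cube([472, 266, 30]);
translate([315, 473, 780]) cube([472, 266, 30]);
translate([315, 473, 1170]) cube([472, 266, 30]);


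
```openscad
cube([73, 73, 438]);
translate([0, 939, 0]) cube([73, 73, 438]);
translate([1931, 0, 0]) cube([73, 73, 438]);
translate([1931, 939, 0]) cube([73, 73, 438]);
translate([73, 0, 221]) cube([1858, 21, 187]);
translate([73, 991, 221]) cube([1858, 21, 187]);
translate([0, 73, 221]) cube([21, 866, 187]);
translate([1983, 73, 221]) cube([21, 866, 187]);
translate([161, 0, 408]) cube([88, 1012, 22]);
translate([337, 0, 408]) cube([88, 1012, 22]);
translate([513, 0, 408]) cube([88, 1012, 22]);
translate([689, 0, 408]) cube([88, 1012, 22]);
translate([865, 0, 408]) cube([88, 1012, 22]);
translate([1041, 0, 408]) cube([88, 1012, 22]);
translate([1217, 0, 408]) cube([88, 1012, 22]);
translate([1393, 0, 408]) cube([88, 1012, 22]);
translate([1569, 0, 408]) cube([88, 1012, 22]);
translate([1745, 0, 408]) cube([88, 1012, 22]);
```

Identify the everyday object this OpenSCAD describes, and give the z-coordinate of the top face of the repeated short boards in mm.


A bed frame. The slat-top height is 430 mm.

Four posts, four rails, and a row of slats — a bed frame. Slats sit on the rails at z = 221 + 187 = 408; with slat thickness 22, the top is 430 mm.


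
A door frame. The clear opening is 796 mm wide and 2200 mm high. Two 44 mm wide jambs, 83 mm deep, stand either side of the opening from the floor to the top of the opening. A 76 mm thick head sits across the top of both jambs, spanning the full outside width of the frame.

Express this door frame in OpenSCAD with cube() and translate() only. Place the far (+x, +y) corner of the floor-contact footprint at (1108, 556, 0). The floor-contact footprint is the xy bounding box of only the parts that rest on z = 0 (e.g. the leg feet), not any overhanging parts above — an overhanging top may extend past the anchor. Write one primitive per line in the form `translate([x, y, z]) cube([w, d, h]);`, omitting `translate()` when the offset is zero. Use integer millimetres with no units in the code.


translate([224, 473, 0]) cube([44, 83, 2200]);
translate([1064, 473, 0]) cube([44, 83, 2200]);
translate([224, 473, 2200]) cube([884, 83, 76]);


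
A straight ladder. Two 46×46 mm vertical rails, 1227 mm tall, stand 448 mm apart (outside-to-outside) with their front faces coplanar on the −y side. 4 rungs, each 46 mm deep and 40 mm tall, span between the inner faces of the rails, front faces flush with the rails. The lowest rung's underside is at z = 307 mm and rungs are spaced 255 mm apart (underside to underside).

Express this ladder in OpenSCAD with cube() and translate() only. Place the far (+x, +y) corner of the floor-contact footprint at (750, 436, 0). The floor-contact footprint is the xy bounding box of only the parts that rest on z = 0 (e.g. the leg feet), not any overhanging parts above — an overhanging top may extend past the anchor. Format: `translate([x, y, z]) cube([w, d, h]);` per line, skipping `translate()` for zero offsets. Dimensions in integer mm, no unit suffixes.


// rung span = 448 - 2*46 = 356
// rung[k] z = 307 + k*255
translate([302, 390, 0]) cube([46, 46, 1227]);
translate([704, 390, 0]) cube([46, 46, 1227]);
translate([348, 390, 307]) cube([356, 46, 40]);
translate([348, 390, 562]) cube([356, 46, 40]);
translate([348, 390, 817]) cube([356, 46, 40]);
translate([348, 390, 1072]) cube([356, 46, 40]);


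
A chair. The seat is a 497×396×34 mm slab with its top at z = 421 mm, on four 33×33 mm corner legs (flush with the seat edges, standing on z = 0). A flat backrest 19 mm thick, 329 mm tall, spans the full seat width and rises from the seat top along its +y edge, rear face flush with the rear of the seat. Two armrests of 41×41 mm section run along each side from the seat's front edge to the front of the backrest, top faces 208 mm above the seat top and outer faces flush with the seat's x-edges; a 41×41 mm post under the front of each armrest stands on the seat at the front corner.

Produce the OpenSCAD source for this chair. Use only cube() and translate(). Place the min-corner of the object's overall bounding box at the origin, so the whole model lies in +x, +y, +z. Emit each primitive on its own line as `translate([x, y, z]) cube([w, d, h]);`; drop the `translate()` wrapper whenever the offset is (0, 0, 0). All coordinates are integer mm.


// leg_h = 421 - 34 = 387
// arm post h = 208 - 41 = 167
translate([0, 0, 387]) cube([497, 396, 34]);
cube([33, 33, 387]);
translate([464, 0, 0]) cube([33, 33, 387]);
translate([0, 363, 0]) cube([33, 33, 387]);
translate([464, 363, 0]) cube([33, 33, 387]);
translate([0, 377, 421]) cube([497, 19, 329]);
translate([0, 0, 588]) cube([41, 377, 41]);
translate([456, 0, 588]) cube([41, 377, 41]);
translate([0, 0, 421]) cube([41, 41, 167]);
translate([456, 0, 421]) cube([41, 41, 167]);


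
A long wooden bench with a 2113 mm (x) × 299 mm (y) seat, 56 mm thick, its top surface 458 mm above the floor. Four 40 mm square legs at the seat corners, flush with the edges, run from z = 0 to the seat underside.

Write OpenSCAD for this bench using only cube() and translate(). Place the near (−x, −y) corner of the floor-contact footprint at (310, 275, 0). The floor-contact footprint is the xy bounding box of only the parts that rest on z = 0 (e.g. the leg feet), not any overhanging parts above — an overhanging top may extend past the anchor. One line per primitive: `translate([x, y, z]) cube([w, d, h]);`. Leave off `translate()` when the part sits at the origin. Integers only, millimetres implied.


// leg_h = 458 − 56 = 402
translate([310, 275, 402]) cube([2113, 299, 56]);
translate([310, 275, 0]) cube([40, 40, 402]);
translate([310, 534, 0]) cube([40, 40, 402]);
translate([2383, 275, 0]) cube([40, 40, 402]);
translate([2383, 534, 0]) cube([40, 40, 402]);


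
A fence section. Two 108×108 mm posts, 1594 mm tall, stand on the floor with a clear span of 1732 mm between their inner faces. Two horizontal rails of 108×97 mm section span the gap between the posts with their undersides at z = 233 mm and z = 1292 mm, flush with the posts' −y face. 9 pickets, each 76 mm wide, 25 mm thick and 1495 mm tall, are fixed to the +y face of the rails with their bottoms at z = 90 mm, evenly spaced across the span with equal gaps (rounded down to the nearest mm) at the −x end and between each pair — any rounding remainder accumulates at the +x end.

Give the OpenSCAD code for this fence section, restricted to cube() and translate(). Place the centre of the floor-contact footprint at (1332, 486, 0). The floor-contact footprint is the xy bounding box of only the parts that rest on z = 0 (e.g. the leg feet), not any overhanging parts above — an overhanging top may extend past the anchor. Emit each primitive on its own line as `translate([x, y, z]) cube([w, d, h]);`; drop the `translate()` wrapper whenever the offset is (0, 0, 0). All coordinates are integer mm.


translate([358, 432, 0]) cube([108, 108, 1594]);
translate([2198, 432, 0]) cube([108, 108, 1594]);
translate([466, 432, 233]) cube([1732, 108, 97]);
translate([466, 432, 1292]) cube([1732, 108, 97]);
translate([570, 540, 90]) cube([76, 25, 1495]);
translate([750, 540, 90]) cube([76, 25, 1495]);
translate([930, 540, 90]) cube([76, 25, 1495]);
translate([1110, 540, 90]) cube([76, 25, 1495]);
translate([1290, 540, 90]) cube([76, 25, 1495]);
translate([1470, 540, 90]) cube([76, 25, 1495]);
translate([1650, 540, 90]) cube([76, 25, 1495]);
translate([1830, 540, 90]) cube([76, 25, 1495]);
translate([2010, 540, 90]) cube([76, 25, 1495]);


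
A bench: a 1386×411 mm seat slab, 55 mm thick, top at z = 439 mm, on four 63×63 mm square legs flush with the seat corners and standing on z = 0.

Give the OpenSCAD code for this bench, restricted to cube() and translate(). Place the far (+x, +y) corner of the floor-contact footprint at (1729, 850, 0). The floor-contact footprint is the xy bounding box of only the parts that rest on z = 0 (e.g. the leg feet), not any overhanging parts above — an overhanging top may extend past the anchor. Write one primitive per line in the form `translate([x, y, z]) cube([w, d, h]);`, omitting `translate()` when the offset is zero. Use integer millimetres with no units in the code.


// leg_h = 439 − 55 = 384
translate([343, 439, 384]) cube([1386, 411, 55]);
translate([343, 439, 0]) cube([63, 63, 384]);
translate([343, 787, 0]) cube([63, 63, 384]);
translate([1666, 439, 0]) cube([63, 63, 384]);
translate([1666, 787, 0]) cube([63, 63, 384]);


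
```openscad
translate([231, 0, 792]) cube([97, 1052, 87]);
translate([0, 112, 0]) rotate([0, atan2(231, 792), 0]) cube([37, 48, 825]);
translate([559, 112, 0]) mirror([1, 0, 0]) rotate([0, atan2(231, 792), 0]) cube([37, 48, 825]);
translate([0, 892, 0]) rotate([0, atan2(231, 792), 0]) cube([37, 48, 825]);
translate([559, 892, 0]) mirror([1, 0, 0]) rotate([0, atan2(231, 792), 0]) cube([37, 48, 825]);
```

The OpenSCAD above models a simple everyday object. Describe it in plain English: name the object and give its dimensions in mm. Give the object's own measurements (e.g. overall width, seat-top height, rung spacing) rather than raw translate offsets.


A sawhorse. A 97×1052×87 mm beam (x, y, z) sits on two A-frame leg pairs. Each pair is two raked legs of 37×48 mm section (48 mm along y) splaying symmetrically in x. Each leg rises 792 mm vertically over 231 mm of horizontal reach and is 825 mm long along its own axis. Every leg's outer bottom edge rests on the floor and its outer top edge meets a bottom edge of the beam — the left legs (tilting toward +x) meet the beam's −x bottom edge, the right legs (their mirror images, tilting toward −x) meet its +x bottom edge — so the leg tops tuck under the beam, the beam's underside is 792 mm above the floor, and the feet are 559 mm apart outside-to-outside with the beam centred between them. The two leg pairs are set in 112 mm from either end of the beam.


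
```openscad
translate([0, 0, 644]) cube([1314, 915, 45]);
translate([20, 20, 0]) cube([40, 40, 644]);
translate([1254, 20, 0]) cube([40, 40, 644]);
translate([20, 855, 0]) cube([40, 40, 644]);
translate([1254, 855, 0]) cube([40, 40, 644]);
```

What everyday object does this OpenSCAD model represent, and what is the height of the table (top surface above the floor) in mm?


A table. The table height is 689 mm.

A 1314×915×45 slab sits at z = 644 on four 40 mm square posts — a table. The top surface is at 644 + 45 = 689 mm.


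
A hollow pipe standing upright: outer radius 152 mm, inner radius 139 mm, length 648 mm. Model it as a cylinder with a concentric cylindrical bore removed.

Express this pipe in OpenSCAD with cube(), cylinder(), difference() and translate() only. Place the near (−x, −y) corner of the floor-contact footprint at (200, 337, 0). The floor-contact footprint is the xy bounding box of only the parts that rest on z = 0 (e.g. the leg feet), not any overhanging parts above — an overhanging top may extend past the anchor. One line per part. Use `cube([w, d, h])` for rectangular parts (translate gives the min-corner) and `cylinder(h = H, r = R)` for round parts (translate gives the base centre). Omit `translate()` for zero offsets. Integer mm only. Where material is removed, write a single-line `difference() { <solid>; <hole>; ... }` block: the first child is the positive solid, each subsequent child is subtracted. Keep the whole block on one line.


difference() { translate([352, 489, 0]) cylinder(h = 648, r = 152); translate([352, 489, 0]) cylinder(h = 648, r = 139); }


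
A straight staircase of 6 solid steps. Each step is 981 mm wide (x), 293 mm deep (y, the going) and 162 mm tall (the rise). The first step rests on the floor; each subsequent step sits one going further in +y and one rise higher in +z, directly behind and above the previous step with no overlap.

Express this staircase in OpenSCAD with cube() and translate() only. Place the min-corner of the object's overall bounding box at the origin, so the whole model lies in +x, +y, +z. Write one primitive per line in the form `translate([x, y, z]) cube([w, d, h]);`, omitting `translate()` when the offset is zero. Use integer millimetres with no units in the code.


cube([981, 293, 162]);
translate([0, 293, 162]) cube([981, 293, 162]);
translate([0, 586, 324]) cube([981, 293, 162]);
translate([0, 879, 486]) cube([981, 293, 162]);
translate([0, 1172, 648]) cube([981, 293, 162]);
translate([0, 1465, 810]) cube([981, 293, 162]);


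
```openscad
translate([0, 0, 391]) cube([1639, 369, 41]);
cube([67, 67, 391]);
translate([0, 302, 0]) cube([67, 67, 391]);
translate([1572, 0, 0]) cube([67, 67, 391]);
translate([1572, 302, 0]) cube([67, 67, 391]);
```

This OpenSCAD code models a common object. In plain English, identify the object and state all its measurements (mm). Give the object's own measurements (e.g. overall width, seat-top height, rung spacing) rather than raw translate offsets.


A long wooden bench with a 1639 mm (x) × 369 mm (y) seat, 41 mm thick, its top surface 432 mm above the floor. Four 67 mm square legs at the seat corners, flush with the edges, run from z = 0 to the seat underside.


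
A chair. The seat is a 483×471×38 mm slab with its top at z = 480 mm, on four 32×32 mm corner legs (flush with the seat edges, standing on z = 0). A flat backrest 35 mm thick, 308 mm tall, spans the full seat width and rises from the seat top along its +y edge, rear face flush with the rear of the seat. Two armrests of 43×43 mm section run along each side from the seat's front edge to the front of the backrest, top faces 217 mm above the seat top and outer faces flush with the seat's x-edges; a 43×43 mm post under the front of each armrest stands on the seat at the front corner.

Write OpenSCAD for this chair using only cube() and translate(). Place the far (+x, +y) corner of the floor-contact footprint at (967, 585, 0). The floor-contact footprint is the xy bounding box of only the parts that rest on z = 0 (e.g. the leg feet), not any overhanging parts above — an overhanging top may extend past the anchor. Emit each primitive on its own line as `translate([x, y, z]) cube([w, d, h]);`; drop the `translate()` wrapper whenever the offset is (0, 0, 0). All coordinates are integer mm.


translate([484, 114, 442]) cube([483, 471, 38]);
translate([484, 114, 0]) cube([32, 32, 442]);
translate([935, 114, 0]) cube([32, 32, 442]);
translate([484, 553, 0]) cube([32, 32, 442]);
translate([935, 553, 0]) cube([32, 32, 442]);
translate([484, 550, 480]) cube([483, 35, 308]);
translate([484, 114, 654]) cube([43, 436, 43]);
translate([924, 114, 654]) cube([43, 436, 43]);
translate([484, 114, 480]) cube([43, 43, 174]);
translate([924, 114, 480]) cube([43, 43, 174]);


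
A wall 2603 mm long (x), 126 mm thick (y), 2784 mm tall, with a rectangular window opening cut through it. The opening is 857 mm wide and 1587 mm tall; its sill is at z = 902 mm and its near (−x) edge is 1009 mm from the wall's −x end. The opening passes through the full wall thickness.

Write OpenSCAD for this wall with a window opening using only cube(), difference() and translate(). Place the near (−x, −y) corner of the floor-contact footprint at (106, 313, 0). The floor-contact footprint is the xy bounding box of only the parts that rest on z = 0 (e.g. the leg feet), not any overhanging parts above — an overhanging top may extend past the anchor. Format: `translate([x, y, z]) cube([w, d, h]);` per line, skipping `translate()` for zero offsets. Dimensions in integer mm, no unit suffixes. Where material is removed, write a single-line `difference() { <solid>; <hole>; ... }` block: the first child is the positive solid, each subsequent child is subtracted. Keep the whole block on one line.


difference() { translate([106, 313, 0]) cube([2603, 126, 2784]); translate([1115, 313, 902]) cube([857, 126, 1587]); }


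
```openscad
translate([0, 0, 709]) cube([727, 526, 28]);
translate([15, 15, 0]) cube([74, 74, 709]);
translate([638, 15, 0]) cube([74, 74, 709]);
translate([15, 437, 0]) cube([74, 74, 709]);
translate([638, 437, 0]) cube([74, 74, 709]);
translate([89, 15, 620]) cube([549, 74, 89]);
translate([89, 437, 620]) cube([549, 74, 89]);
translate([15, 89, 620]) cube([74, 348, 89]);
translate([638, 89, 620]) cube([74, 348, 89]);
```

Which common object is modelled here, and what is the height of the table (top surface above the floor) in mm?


A table. The table height is 737 mm.

A 727×526×28 slab sits at z = 709 on four 74 mm square posts — a table. The top surface is at 709 + 28 = 737 mm.


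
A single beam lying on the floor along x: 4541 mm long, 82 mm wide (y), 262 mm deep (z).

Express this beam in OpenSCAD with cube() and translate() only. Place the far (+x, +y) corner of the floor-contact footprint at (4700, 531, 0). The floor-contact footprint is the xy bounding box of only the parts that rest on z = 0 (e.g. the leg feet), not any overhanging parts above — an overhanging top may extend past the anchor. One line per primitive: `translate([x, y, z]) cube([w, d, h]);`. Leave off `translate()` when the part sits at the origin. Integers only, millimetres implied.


translate([159, 449, 0]) cube([4541, 82, 262]);


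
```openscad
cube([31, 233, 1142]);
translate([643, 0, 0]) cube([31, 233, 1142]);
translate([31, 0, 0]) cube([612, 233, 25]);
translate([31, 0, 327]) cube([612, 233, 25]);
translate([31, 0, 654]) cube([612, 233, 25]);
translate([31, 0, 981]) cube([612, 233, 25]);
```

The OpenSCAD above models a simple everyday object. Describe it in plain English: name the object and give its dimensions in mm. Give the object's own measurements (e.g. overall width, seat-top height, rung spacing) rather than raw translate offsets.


An open bookshelf. Two side panels, each 31 mm thick, 233 mm deep and 1142 mm tall, stand 674 mm apart (outside-to-outside). Between them sit 4 shelves, each 25 mm thick and 233 mm deep, spanning the full gap between the sides. The bottom shelf rests on the floor (its underside at z = 0) and the clear gap between one shelf's top and the next shelf's underside is 302 mm.


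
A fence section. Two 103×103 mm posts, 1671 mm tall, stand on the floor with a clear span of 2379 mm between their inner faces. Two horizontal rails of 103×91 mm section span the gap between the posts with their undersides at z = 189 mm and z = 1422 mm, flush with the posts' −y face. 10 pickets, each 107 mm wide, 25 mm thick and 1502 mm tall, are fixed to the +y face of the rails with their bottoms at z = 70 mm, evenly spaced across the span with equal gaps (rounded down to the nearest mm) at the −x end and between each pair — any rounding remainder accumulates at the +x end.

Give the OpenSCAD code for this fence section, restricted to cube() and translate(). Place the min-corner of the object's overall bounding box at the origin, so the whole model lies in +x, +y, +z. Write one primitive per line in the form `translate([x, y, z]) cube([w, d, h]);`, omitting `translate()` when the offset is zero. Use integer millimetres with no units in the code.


cube([103, 103, 1671]);
translate([2482, 0, 0]) cube([103, 103, 1671]);
translate([103, 0, 189]) cube([2379, 103, 91]);
translate([103, 0, 1422]) cube([2379, 103, 91]);
translate([222, 103, 70]) cube([107, 25, 1502]);
translate([448, 103, 70]) cube([107, 25, 1502]);
translate([674, 103, 70]) cube([107, 25, 1502]);
translate([900, 103, 70]) cube([107, 25, 1502]);
translate([1126, 103, 70]) cube([107, 25, 1502]);
translate([1352, 103, 70]) cube([107, 25, 1502]);
translate([1578, 103, 70]) cube([107, 25, 1502]);
translate([1804, 103, 70]) cube([107, 25, 1502]);
translate([2030, 103, 70]) cube([107, 25, 1502]);
translate([2256, 103, 70]) cube([107, 25, 1502]);


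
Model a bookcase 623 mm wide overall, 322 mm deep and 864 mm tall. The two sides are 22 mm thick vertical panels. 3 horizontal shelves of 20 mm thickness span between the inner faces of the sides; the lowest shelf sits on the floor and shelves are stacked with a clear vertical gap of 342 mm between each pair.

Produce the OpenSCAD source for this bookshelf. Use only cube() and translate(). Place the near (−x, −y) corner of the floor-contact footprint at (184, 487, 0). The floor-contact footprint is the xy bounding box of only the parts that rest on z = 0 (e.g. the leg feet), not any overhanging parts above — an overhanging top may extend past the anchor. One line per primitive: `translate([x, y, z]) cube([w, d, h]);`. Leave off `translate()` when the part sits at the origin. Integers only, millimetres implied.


translate([184, 487, 0]) cube([22, 322, 864]);
translate([785, 487, 0]) cube([22, 322, 864]);
translate([206, 487, 0]) cube([579, 322, 20]);
translate([206, 487, 362]) cube([579, 322, 20]);
translate([206, 487, 724]) cube([579, 322, 20]);


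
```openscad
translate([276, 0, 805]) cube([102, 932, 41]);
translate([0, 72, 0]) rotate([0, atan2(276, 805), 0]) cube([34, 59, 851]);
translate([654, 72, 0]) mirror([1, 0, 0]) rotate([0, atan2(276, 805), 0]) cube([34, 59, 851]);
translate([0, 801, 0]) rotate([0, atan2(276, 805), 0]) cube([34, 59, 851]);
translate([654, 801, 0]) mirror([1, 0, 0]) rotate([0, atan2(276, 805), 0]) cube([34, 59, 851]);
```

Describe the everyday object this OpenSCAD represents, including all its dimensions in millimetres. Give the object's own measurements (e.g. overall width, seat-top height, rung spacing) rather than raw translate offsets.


A sawhorse. A 102×932×41 mm beam (x, y, z) sits on two A-frame leg pairs. Each pair is two raked legs of 34×59 mm section (59 mm along y) splaying symmetrically in x. Each leg rises 805 mm vertically over 276 mm of horizontal reach and is 851 mm long along its own axis. Every leg's outer bottom edge rests on the floor and its outer top edge meets a bottom edge of the beam — the left legs (tilting toward +x) meet the beam's −x bottom edge, the right legs (their mirror images, tilting toward −x) meet its +x bottom edge — so the leg tops tuck under the beam, the beam's underside is 805 mm above the floor, and the feet are 654 mm apart outside-to-outside with the beam centred between them. The two leg pairs are set in 72 mm from either end of the beam.


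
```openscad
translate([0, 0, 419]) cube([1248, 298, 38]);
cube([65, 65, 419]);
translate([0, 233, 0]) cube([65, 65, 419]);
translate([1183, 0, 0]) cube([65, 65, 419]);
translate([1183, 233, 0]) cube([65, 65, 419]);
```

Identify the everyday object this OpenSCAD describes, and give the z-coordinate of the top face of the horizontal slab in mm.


A bench. The seat-top height is 457 mm.

A long slab on four corner posts — a bench. The slab sits at z = 419 with thickness 38, so the top is 419 + 38 = 457 mm.


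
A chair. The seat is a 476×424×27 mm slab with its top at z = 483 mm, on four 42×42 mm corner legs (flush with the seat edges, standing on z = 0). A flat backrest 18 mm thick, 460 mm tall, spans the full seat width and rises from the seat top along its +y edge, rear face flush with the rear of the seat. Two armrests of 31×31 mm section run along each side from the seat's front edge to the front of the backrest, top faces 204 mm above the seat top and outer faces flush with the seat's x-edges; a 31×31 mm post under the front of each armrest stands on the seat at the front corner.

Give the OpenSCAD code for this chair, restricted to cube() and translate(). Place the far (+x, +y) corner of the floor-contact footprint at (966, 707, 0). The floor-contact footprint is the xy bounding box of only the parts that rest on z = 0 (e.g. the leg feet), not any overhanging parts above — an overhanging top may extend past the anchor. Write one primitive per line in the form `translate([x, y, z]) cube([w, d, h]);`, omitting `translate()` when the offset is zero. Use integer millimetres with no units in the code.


translate([490, 283, 456]) cube([476, 424, 27]);
translate([490, 283, 0]) cube([42, 42, 456]);
translate([924, 283, 0]) cube([42, 42, 456]);
translate([490, 665, 0]) cube([42, 42, 456]);
translate([924, 665, 0]) cube([42, 42, 456]);
translate([490, 689, 483]) cube([476, 18, 460]);
translate([490, 283, 656]) cube([31, 406, 31]);
translate([935, 283, 656]) cube([31, 406, 31]);
translate([490, 283, 483]) cube([31, 31, 173]);
translate([935, 283, 483]) cube([31, 31, 173]);


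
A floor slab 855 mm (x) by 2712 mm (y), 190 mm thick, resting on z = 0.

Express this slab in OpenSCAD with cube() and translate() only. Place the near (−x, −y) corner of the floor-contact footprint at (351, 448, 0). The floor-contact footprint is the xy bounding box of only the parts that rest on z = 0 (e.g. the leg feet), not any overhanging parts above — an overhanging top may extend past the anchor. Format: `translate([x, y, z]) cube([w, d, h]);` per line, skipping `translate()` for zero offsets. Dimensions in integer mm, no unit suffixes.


translate([351, 448, 0]) cube([855, 2712, 190]);


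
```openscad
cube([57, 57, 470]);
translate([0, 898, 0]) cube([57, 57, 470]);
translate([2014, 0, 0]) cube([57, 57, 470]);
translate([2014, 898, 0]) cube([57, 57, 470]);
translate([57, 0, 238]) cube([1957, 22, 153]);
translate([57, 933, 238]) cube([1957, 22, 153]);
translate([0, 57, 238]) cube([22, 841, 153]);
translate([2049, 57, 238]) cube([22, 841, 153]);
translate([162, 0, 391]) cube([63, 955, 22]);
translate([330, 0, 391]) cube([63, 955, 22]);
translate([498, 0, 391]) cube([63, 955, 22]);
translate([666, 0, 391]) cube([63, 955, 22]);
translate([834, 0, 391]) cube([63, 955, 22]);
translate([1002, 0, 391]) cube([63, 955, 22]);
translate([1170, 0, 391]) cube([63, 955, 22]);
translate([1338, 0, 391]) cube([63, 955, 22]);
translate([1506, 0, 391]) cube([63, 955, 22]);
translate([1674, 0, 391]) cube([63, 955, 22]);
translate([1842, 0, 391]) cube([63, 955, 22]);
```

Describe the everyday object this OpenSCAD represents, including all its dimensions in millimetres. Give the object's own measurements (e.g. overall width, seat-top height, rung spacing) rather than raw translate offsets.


A bed frame 2071 mm long (x) by 955 mm wide (y). Four 57×57 mm corner posts, 470 mm tall, at the corners of the footprint. Four rails of 22 mm thickness and 153 mm height run between adjacent posts with their undersides at z = 238 mm, their outer faces flush with the outside of the frame (the two x-running rails run between the posts' inner faces; the two y-running rails run between the posts' inner faces). 11 slats, each 63 mm wide (x) and 22 mm thick, lie across the top of the two x-running rails, running the full 955 mm width of the frame in y; along x they sit between the end posts with a 105 mm gap after the −x posts and between neighbouring slats, leaving 109 mm before the +x posts.


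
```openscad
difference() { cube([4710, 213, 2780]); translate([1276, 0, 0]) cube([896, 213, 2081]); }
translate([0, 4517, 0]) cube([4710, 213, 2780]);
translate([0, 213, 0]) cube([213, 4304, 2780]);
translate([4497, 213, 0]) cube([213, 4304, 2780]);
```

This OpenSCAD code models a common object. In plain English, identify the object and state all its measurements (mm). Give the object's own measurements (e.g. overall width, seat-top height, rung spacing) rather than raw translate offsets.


A single room: four walls, each 2780 mm tall and 213 mm thick, enclosing an outside footprint 4710×4730 mm (x × y), no floor or roof. The front and back walls (−y and +y sides) run the full x-width; the side walls fit between their inner faces. A door opening 896 mm wide and 2081 mm tall is cut through the front wall from the floor up, its −x edge 1276 mm from the wall's −x end.


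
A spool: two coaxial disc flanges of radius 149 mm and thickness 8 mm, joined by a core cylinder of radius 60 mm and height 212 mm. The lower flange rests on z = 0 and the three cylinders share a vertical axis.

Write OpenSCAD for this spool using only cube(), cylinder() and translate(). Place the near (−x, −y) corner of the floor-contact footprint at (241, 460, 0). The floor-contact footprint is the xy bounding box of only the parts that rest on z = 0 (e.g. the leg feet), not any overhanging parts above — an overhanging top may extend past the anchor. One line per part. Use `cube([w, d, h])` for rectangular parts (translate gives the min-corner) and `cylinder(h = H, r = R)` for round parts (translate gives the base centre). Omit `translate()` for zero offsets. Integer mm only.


translate([390, 609, 0]) cylinder(h = 8, r = 149);
translate([390, 609, 8]) cylinder(h = 212, r = 60);
translate([390, 609, 220]) cylinder(h = 8, r = 149);
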